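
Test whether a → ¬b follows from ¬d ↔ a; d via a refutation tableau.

Initial set: {(¬d ↔ a); d; ¬(a → ¬b)}.
¬(a → ¬b): α-rule — add a, ¬¬b.
(¬d ↔ a): β-rule — branch into ¬d, a  //  ¬¬d, ¬a.
  branch 1 (add ¬d, a):
    × closes — contains both d and ¬d.
  branch 2 (add ¬¬d, ¬a):
    × closes — contains both a and ¬a.
All 2 branches close.
Every branch closed, so the premises entail the conclusion.

Yes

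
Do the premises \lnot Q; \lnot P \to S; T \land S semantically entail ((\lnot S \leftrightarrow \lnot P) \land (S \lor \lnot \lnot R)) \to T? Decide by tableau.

Yes

Initial set: {T \lnot Q; T (\lnot P \to S); T (T \land S); F (((\lnot S \leftrightarrow \lnot P) \land (S \lor \lnot \lnot R)) \to T)}.
T (T \land S): α-rule — add T T, T S.
F (((\lnot S \leftrightarrow \lnot P) \land (S \lor \lnot \lnot R)) \to T): α-rule — add T ((\lnot S \leftrightarrow \lnot P) \land (S \lor \lnot \lnot R)), F T.
× closes — contains both T and \lnot T.
All 1 branch closes.
Every branch closed, so the premises entail the conclusion.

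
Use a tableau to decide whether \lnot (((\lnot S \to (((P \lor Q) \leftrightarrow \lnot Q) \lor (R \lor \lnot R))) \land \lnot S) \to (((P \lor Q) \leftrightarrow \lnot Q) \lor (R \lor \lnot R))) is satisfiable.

Unsatisfiable

Initial set: {T \lnot (((\lnot S \to (((P \lor Q) \leftrightarrow \lnot Q) \lor (R \lor \lnot R))) \land \lnot S) \to (((P \lor Q) \leftrightarrow \lnot Q) \lor (R \lor \lnot R)))}.
T \lnot (((\lnot S \to (((P \lor Q) \leftrightarrow \lnot Q) \lor (R \lor \lnot R))) \land \lnot S) \to (((P \lor Q) \leftrightarrow \lnot Q) \lor (R \lor \lnot R))): α-rule — add T ((\lnot S \to (((P \lor Q) \leftrightarrow \lnot Q) \lor (R \lor \lnot R))) \land \lnot S), F (((P \lor Q) \leftrightarrow \lnot Q) \lor (R \lor \lnot R)).
T ((\lnot S \to (((P \lor Q) \leftrightarrow \lnot Q) \lor (R \lor \lnot R))) \land \lnot S): α-rule — add T (\lnot S \to (((P \lor Q) \leftrightarrow \lnot Q) \lor (R \lor \lnot R))), T \lnot S.
F (((P \lor Q) \leftrightarrow \lnot Q) \lor (R \lor \lnot R)): α-rule — add F ((P \lor Q) \leftrightarrow \lnot Q), F (R \lor \lnot R).
F (R \lor \lnot R): α-rule — add F R, F \lnot R.
× closes — contains both R and \lnot R.
All 1 branch closes.
Every branch closed; the formula is unsatisfiable.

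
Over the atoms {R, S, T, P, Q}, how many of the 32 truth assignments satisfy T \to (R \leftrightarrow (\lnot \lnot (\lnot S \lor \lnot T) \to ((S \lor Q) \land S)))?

24

Initial set: {(T \to (R \leftrightarrow (\lnot \lnot (\lnot S \lor \lnot T) \to ((S \lor Q) \land S))))}.
(T \to (R \leftrightarrow (\lnot \lnot (\lnot S \lor \lnot T) \to ((S \lor Q) \land S)))): β-rule — branch into \lnot T  //  (R \leftrightarrow (\lnot \lnot (\lnot S \lor \lnot T) \to ((S \lor Q) \land S))).
  branch 1 (add \lnot T):
    ○ open, literals {T=F}.
  branch 2 (add (R \leftrightarrow (\lnot \lnot (\lnot S \lor \lnot T) \to ((S \lor Q) \land S)))):
    (R \leftrightarrow (\lnot \lnot (\lnot S \lor \lnot T) \to ((S \lor Q) \land S))): β-rule — branch into R, (\lnot \lnot (\lnot S \lor \lnot T) \to ((S \lor Q) \land S))  //  \lnot R, \lnot (\lnot \lnot (\lnot S \lor \lnot T) \to ((S \lor Q) \land S)).
      branch 2.1 (add R, (\lnot \lnot (\lnot S \lor \lnot T) \to ((S \lor Q) \land S))):
        (\lnot \lnot (\lnot S \lor \lnot T) \to ((S \lor Q) \land S)): β-rule — branch into \lnot \lnot \lnot (\lnot S \lor \lnot T)  //  ((S \lor Q) \land S).
          branch 2.1.1 (add \lnot \lnot \lnot (\lnot S \lor \lnot T)):
            \lnot \lnot \lnot (\lnot S \lor \lnot T): drop double negation, giving \lnot (\lnot S \lor \lnot T).
            \lnot (\lnot S \lor \lnot T): α-rule — add \lnot \lnot S, \lnot \lnot T.
            ○ open, literals {R=T, S=T, T=T}.
          branch 2.1.2 (add ((S \lor Q) \land S)):
            ((S \lor Q) \land S): α-rule — add (S \lor Q), S.
            (S \lor Q): β-rule — branch into S  //  Q.
              branch 2.1.2.1 (add S):
                ○ open, literals {R=T, S=T}.
              branch 2.1.2.2 (add Q):
                ○ open, literals {Q=T, R=T, S=T}.
      branch 2.2 (add \lnot R, \lnot (\lnot \lnot (\lnot S \lor \lnot T) \to ((S \lor Q) \land S))):
        \lnot (\lnot \lnot (\lnot S \lor \lnot T) \to ((S \lor Q) \land S)): α-rule — add \lnot \lnot (\lnot S \lor \lnot T), \lnot ((S \lor Q) \land S).
        \lnot \lnot (\lnot S \lor \lnot T): drop double negation, giving (\lnot S \lor \lnot T).
        \lnot ((S \lor Q) \land S): β-rule — branch into \lnot (S \lor Q)  //  \lnot S.
          branch 2.2.1 (add \lnot (S \lor Q)):
            \lnot (S \lor Q): α-rule — add \lnot S, \lnot Q.
            (\lnot S \lor \lnot T): β-rule — branch into \lnot S  //  \lnot T.
              branch 2.2.1.1 (add \lnot S):
                ○ open, literals {Q=F, R=F, S=F}.
              branch 2.2.1.2 (add \lnot T):
                ○ open, literals {Q=F, R=F, S=F, T=F}.
          branch 2.2.2 (add \lnot S):
            (\lnot S \lor \lnot T): β-rule — branch into \lnot S  //  \lnot T.
              branch 2.2.2.1 (add \lnot S):
                ○ open, literals {R=F, S=F}.
              branch 2.2.2.2 (add \lnot T):
                ○ open, literals {R=F, S=F, T=F}.
0 branches closed, 8 open.
Each open branch fixes some atoms; the unmentioned ones are free. Counting distinct full assignments: branch {T=F} (R, S, P, Q) contributes 16 new; branch {R=T, S=T, T=T} (P, Q) contributes 4 new; branch {R=T, S=T} (T, P, Q) contributes 0 new; branch {Q=T, R=T, S=T} (T, P) contributes 0 new; branch {Q=F, R=F, S=F} (T, P) contributes 2 new; branch {Q=F, R=F, S=F, T=F} (P) contributes 0 new; branch {R=F, S=F} (T, P, Q) contributes 2 new; branch {R=F, S=F, T=F} (P, Q) contributes 0 new. Total: 24.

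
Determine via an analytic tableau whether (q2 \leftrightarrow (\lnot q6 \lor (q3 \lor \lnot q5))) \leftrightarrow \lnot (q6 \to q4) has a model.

Satisfiable

Initial set: {((q2 \leftrightarrow (\lnot q6 \lor (q3 \lor \lnot q5))) \leftrightarrow \lnot (q6 \to q4))}.
((q2 \leftrightarrow (\lnot q6 \lor (q3 \lor \lnot q5))) \leftrightarrow \lnot (q6 \to q4)): β-rule — branch into (q2 \leftrightarrow (\lnot q6 \lor (q3 \lor \lnot q5))), \lnot (q6 \to q4)  //  \lnot (q2 \leftrightarrow (\lnot q6 \lor (q3 \lor \lnot q5))), \lnot \lnot (q6 \to q4).
  branch 1 (add (q2 \leftrightarrow (\lnot q6 \lor (q3 \lor \lnot q5))), \lnot (q6 \to q4)):
    \lnot (q6 \to q4): α-rule — add q6, \lnot q4.
    (q2 \leftrightarrow (\lnot q6 \lor (q3 \lor \lnot q5))): β-rule — branch into q2, (\lnot q6 \lor (q3 \lor \lnot q5))  //  \lnot q2, \lnot (\lnot q6 \lor (q3 \lor \lnot q5)).
      branch 1.1 (add q2, (\lnot q6 \lor (q3 \lor \lnot q5))):
        (\lnot q6 \lor (q3 \lor \lnot q5)): β-rule — branch into \lnot q6  //  (q3 \lor \lnot q5).
          branch 1.1.1 (add \lnot q6):
            × closes — contains both q6 and \lnot q6.
          branch 1.1.2 (add (q3 \lor \lnot q5)):
            (q3 \lor \lnot q5): β-rule — branch into q3  //  \lnot q5.
              branch 1.1.2.1 (add q3):
                ○ open, literals {q2=T, q3=T, q4=F, q6=T}.
              branch 1.1.2.2 (add \lnot q5):
                ○ open, literals {q2=T, q4=F, q5=F, q6=T}.
      branch 1.2 (add \lnot q2, \lnot (\lnot q6 \lor (q3 \lor \lnot q5))):
        \lnot (\lnot q6 \lor (q3 \lor \lnot q5)): α-rule — add \lnot \lnot q6, \lnot (q3 \lor \lnot q5).
        \lnot (q3 \lor \lnot q5): α-rule — add \lnot q3, \lnot \lnot q5.
        ○ open, literals {q2=F, q3=F, q4=F, q5=T, q6=T}.
  branch 2 (add \lnot (q2 \leftrightarrow (\lnot q6 \lor (q3 \lor \lnot q5))), \lnot \lnot (q6 \to q4)):
    \lnot (q2 \leftrightarrow (\lnot q6 \lor (q3 \lor \lnot q5))): β-rule — branch into q2, \lnot (\lnot q6 \lor (q3 \lor \lnot q5))  //  \lnot q2, (\lnot q6 \lor (q3 \lor \lnot q5)).
      branch 2.1 (add q2, \lnot (\lnot q6 \lor (q3 \lor \lnot q5))):
        \lnot (\lnot q6 \lor (q3 \lor \lnot q5)): α-rule — add \lnot \lnot q6, \lnot (q3 \lor \lnot q5).
        \lnot (q3 \lor \lnot q5): α-rule — add \lnot q3, \lnot \lnot q5.
        \lnot \lnot (q6 \to q4): β-rule — branch into \lnot q6  //  q4.
          branch 2.1.1 (add \lnot q6):
            × closes — contains both q6 and \lnot q6.
          branch 2.1.2 (add q4):
            ○ open, literals {q2=T, q3=F, q4=T, q5=T, q6=T}.
      branch 2.2 (add \lnot q2, (\lnot q6 \lor (q3 \lor \lnot q5))):
        \lnot \lnot (q6 \to q4): β-rule — branch into \lnot q6  //  q4.
          branch 2.2.1 (add \lnot q6):
            (\lnot q6 \lor (q3 \lor \lnot q5)): β-rule — branch into \lnot q6  //  (q3 \lor \lnot q5).
              branch 2.2.1.1 (add \lnot q6):
                ○ open, literals {q2=F, q6=F}.
              branch 2.2.1.2 (add (q3 \lor \lnot q5)):
                (q3 \lor \lnot q5): β-rule — branch into q3  //  \lnot q5.
                  branch 2.2.1.2.1 (add q3):
                    ○ open, literals {q2=F, q3=T, q6=F}.
                  branch 2.2.1.2.2 (add \lnot q5):
                    ○ open, literals {q2=F, q5=F, q6=F}.
          branch 2.2.2 (add q4):
            (\lnot q6 \lor (q3 \lor \lnot q5)): β-rule — branch into \lnot q6  //  (q3 \lor \lnot q5).
              branch 2.2.2.1 (add \lnot q6):
                ○ open, literals {q2=F, q4=T, q6=F}.
              branch 2.2.2.2 (add (q3 \lor \lnot q5)):
                (q3 \lor \lnot q5): β-rule — branch into q3  //  \lnot q5.
                  branch 2.2.2.2.1 (add q3):
                    ○ open, literals {q2=F, q3=T, q4=T}.
                  branch 2.2.2.2.2 (add \lnot q5):
                    ○ open, literals {q2=F, q4=T, q5=F}.
2 branches closed, 10 open.
An open branch gives a satisfying assignment: q2=T, q3=T, q4=F, q6=T.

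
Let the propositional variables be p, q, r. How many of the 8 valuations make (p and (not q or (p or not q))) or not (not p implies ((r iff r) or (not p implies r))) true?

4

Initial set: {((p and (not q or (p or not q))) or not (not p implies ((r iff r) or (not p implies r))))}.
((p and (not q or (p or not q))) or not (not p implies ((r iff r) or (not p implies r)))): β-rule — branch into (p and (not q or (p or not q)))  //  not (not p implies ((r iff r) or (not p implies r))).
  branch 1 (add (p and (not q or (p or not q)))):
    (p and (not q or (p or not q))): α-rule — add p, (not q or (p or not q)).
    (not q or (p or not q)): β-rule — branch into not q  //  (p or not q).
      branch 1.1 (add not q):
        ○ open, literals {p=1, q=0}.
      branch 1.2 (add (p or not q)):
        (p or not q): β-rule — branch into p  //  not q.
          branch 1.2.1 (add p):
            ○ open, literals {p=1}.
          branch 1.2.2 (add not q):
            ○ open, literals {p=1, q=0}.
  branch 2 (add not (not p implies ((r iff r) or (not p implies r)))):
    not (not p implies ((r iff r) or (not p implies r))): α-rule — add not p, not ((r iff r) or (not p implies r)).
    not ((r iff r) or (not p implies r)): α-rule — add not (r iff r), not (not p implies r).
    not (not p implies r): α-rule — add not p, not r.
    not (r iff r): β-rule — branch into r, not r  //  not r, r.
      branch 2.1 (add r, not r):
        × closes — contains both r and not r.
      branch 2.2 (add not r, r):
        × closes — contains both r and not r.
2 branches closed, 3 open.
Each open branch fixes some atoms; the unmentioned ones are free. Counting distinct full assignments: branch {p=1, q=0} (r) contributes 2 new; branch {p=1} (q, r) contributes 2 new; branch {p=1, q=0} (r) contributes 0 new. Total: 4.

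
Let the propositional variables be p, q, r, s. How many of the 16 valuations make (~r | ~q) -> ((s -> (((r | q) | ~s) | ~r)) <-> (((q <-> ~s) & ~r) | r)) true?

Initial set: {T ((~r | ~q) -> ((s -> (((r | q) | ~s) | ~r)) <-> (((q <-> ~s) & ~r) | r)))}.
T ((~r | ~q) -> ((s -> (((r | q) | ~s) | ~r)) <-> (((q <-> ~s) & ~r) | r))): β-rule — branch into F (~r | ~q)  //  T ((s -> (((r | q) | ~s) | ~r)) <-> (((q <-> ~s) & ~r) | r)).
  branch 1 (add F (~r | ~q)):
    F (~r | ~q): α-rule — add F ~r, F ~q.
    ○ open, literals {q=true, r=true}.
  branch 2 (add T ((s -> (((r | q) | ~s) | ~r)) <-> (((q <-> ~s) & ~r) | r))):
    T ((s -> (((r | q) | ~s) | ~r)) <-> (((q <-> ~s) & ~r) | r)): β-rule — branch into T (s -> (((r | q) | ~s) | ~r)), T (((q <-> ~s) & ~r) | r)  //  F (s -> (((r | q) | ~s) | ~r)), F (((q <-> ~s) & ~r) | r).
      branch 2.1 (add T (s -> (((r | q) | ~s) | ~r)), T (((q <-> ~s) & ~r) | r)):
        T (s -> (((r | q) | ~s) | ~r)): β-rule — branch into F s  //  T (((r | q) | ~s) | ~r).
          branch 2.1.1 (add F s):
            T (((q <-> ~s) & ~r) | r): β-rule — branch into T ((q <-> ~s) & ~r)  //  T r.
              branch 2.1.1.1 (add T ((q <-> ~s) & ~r)):
                T ((q <-> ~s) & ~r): α-rule — add T (q <-> ~s), T ~r.
                T (q <-> ~s): β-rule — branch into T q, T ~s  //  F q, F ~s.
                  branch 2.1.1.1.1 (add T q, T ~s):
                    ○ open, literals {q=true, r=false, s=false}.
                  branch 2.1.1.1.2 (add F q, F ~s):
                    × closes — contains both s and ~s.
              branch 2.1.1.2 (add T r):
                ○ open, literals {r=true, s=false}.
          branch 2.1.2 (add T (((r | q) | ~s) | ~r)):
            T (((q <-> ~s) & ~r) | r): β-rule — branch into T ((q <-> ~s) & ~r)  //  T r.
              branch 2.1.2.1 (add T ((q <-> ~s) & ~r)):
                T ((q <-> ~s) & ~r): α-rule — add T (q <-> ~s), T ~r.
                T (((r | q) | ~s) | ~r): β-rule — branch into T ((r | q) | ~s)  //  T ~r.
                  branch 2.1.2.1.1 (add T ((r | q) | ~s)):
                    T (q <-> ~s): β-rule — branch into T q, T ~s  //  F q, F ~s.
                      branch 2.1.2.1.1.1 (add T q, T ~s):
                        T ((r | q) | ~s): β-rule — branch into T (r | q)  //  T ~s.
                          branch 2.1.2.1.1.1.1 (add T (r | q)):
                            T (r | q): β-rule — branch into T r  //  T q.
                              branch 2.1.2.1.1.1.1.1 (add T r):
                                × closes — contains both r and ~r.
                              branch 2.1.2.1.1.1.1.2 (add T q):
                                ○ open, literals {q=true, r=false, s=false}.
                          branch 2.1.2.1.1.1.2 (add T ~s):
                            ○ open, literals {q=true, r=false, s=false}.
                      branch 2.1.2.1.1.2 (add F q, F ~s):
                        T ((r | q) | ~s): β-rule — branch into T (r | q)  //  T ~s.
                          branch 2.1.2.1.1.2.1 (add T (r | q)):
                            T (r | q): β-rule — branch into T r  //  T q.
                              branch 2.1.2.1.1.2.1.1 (add T r):
                                × closes — contains both r and ~r.
                              branch 2.1.2.1.1.2.1.2 (add T q):
                                × closes — contains both q and ~q.
                          branch 2.1.2.1.1.2.2 (add T ~s):
                            × closes — contains both s and ~s.
                  branch 2.1.2.1.2 (add T ~r):
                    T (q <-> ~s): β-rule — branch into T q, T ~s  //  F q, F ~s.
                      branch 2.1.2.1.2.1 (add T q, T ~s):
                        ○ open, literals {q=true, r=false, s=false}.
                      branch 2.1.2.1.2.2 (add F q, F ~s):
                        ○ open, literals {q=false, r=false, s=true}.
              branch 2.1.2.2 (add T r):
                T (((r | q) | ~s) | ~r): β-rule — branch into T ((r | q) | ~s)  //  T ~r.
                  branch 2.1.2.2.1 (add T ((r | q) | ~s)):
                    T ((r | q) | ~s): β-rule — branch into T (r | q)  //  T ~s.
                      branch 2.1.2.2.1.1 (add T (r | q)):
                        T (r | q): β-rule — branch into T r  //  T q.
                          branch 2.1.2.2.1.1.1 (add T r):
                            ○ open, literals {r=true}.
                          branch 2.1.2.2.1.1.2 (add T q):
                            ○ open, literals {q=true, r=true}.
                      branch 2.1.2.2.1.2 (add T ~s):
                        ○ open, literals {r=true, s=false}.
                  branch 2.1.2.2.2 (add T ~r):
                    × closes — contains both r and ~r.
      branch 2.2 (add F (s -> (((r | q) | ~s) | ~r)), F (((q <-> ~s) & ~r) | r)):
        F (s -> (((r | q) | ~s) | ~r)): α-rule — add T s, F (((r | q) | ~s) | ~r).
        F (((q <-> ~s) & ~r) | r): α-rule — add F ((q <-> ~s) & ~r), F r.
        F (((r | q) | ~s) | ~r): α-rule — add F ((r | q) | ~s), F ~r.
        × closes — contains both r and ~r.
7 branches closed, 10 open.
Each open branch fixes some atoms; the unmentioned ones are free. Counting distinct full assignments: branch {q=true, r=true} (p, s) contributes 4 new; branch {q=true, r=false, s=false} (p) contributes 2 new; branch {r=true, s=false} (p, q) contributes 2 new; branch {q=true, r=false, s=false} (p) contributes 0 new; branch {q=true, r=false, s=false} (p) contributes 0 new; branch {q=true, r=false, s=false} (p) contributes 0 new; branch {q=false, r=false, s=true} (p) contributes 2 new; branch {r=true} (p, q, s) contributes 2 new; branch {q=true, r=true} (p, s) contributes 0 new; branch {r=true, s=false} (p, q) contributes 0 new. Total: 12.

12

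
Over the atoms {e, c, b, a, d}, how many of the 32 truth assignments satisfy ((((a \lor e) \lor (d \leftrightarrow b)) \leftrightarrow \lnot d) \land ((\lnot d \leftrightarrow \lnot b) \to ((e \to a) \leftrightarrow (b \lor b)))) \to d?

Initial set: {(((((a \lor e) \lor (d \leftrightarrow b)) \leftrightarrow \lnot d) \land ((\lnot d \leftrightarrow \lnot b) \to ((e \to a) \leftrightarrow (b \lor b)))) \to d)}.
(((((a \lor e) \lor (d \leftrightarrow b)) \leftrightarrow \lnot d) \land ((\lnot d \leftrightarrow \lnot b) \to ((e \to a) \leftrightarrow (b \lor b)))) \to d): β-rule — branch into \lnot ((((a \lor e) \lor (d \leftrightarrow b)) \leftrightarrow \lnot d) \land ((\lnot d \leftrightarrow \lnot b) \to ((e \to a) \leftrightarrow (b \lor b))))  //  d.
  branch 1 (add \lnot ((((a \lor e) \lor (d \leftrightarrow b)) \leftrightarrow \lnot d) \land ((\lnot d \leftrightarrow \lnot b) \to ((e \to a) \leftrightarrow (b \lor b))))):
    \lnot ((((a \lor e) \lor (d \leftrightarrow b)) \leftrightarrow \lnot d) \land ((\lnot d \leftrightarrow \lnot b) \to ((e \to a) \leftrightarrow (b \lor b)))): β-rule — branch into \lnot (((a \lor e) \lor (d \leftrightarrow b)) \leftrightarrow \lnot d)  //  \lnot ((\lnot d \leftrightarrow \lnot b) \to ((e \to a) \leftrightarrow (b \lor b))).
      branch 1.1 (add \lnot (((a \lor e) \lor (d \leftrightarrow b)) \leftrightarrow \lnot d)):
        \lnot (((a \lor e) \lor (d \leftrightarrow b)) \leftrightarrow \lnot d): β-rule — branch into ((a \lor e) \lor (d \leftrightarrow b)), \lnot \lnot d  //  \lnot ((a \lor e) \lor (d \leftrightarrow b)), \lnot d.
          branch 1.1.1 (add ((a \lor e) \lor (d \leftrightarrow b)), \lnot \lnot d):
            ((a \lor e) \lor (d \leftrightarrow b)): β-rule — branch into (a \lor e)  //  (d \leftrightarrow b).
              branch 1.1.1.1 (add (a \lor e)):
                (a \lor e): β-rule — branch into a  //  e.
                  branch 1.1.1.1.1 (add a):
                    ○ open, literals {a=T, d=T}.
                  branch 1.1.1.1.2 (add e):
                    ○ open, literals {d=T, e=T}.
              branch 1.1.1.2 (add (d \leftrightarrow b)):
                (d \leftrightarrow b): β-rule — branch into d, b  //  \lnot d, \lnot b.
                  branch 1.1.1.2.1 (add d, b):
                    ○ open, literals {b=T, d=T}.
                  branch 1.1.1.2.2 (add \lnot d, \lnot b):
                    × closes — contains both d and \lnot d.
          branch 1.1.2 (add \lnot ((a \lor e) \lor (d \leftrightarrow b)), \lnot d):
            \lnot ((a \lor e) \lor (d \leftrightarrow b)): α-rule — add \lnot (a \lor e), \lnot (d \leftrightarrow b).
            \lnot (a \lor e): α-rule — add \lnot a, \lnot e.
            \lnot (d \leftrightarrow b): β-rule — branch into d, \lnot b  //  \lnot d, b.
              branch 1.1.2.1 (add d, \lnot b):
                × closes — contains both d and \lnot d.
              branch 1.1.2.2 (add \lnot d, b):
                ○ open, literals {a=F, b=T, d=F, e=F}.
      branch 1.2 (add \lnot ((\lnot d \leftrightarrow \lnot b) \to ((e \to a) \leftrightarrow (b \lor b)))):
        \lnot ((\lnot d \leftrightarrow \lnot b) \to ((e \to a) \leftrightarrow (b \lor b))): α-rule — add (\lnot d \leftrightarrow \lnot b), \lnot ((e \to a) \leftrightarrow (b \lor b)).
        (\lnot d \leftrightarrow \lnot b): β-rule — branch into \lnot d, \lnot b  //  \lnot \lnot d, \lnot \lnot b.
          branch 1.2.1 (add \lnot d, \lnot b):
            \lnot ((e \to a) \leftrightarrow (b \lor b)): β-rule — branch into (e \to a), \lnot (b \lor b)  //  \lnot (e \to a), (b \lor b).
              branch 1.2.1.1 (add (e \to a), \lnot (b \lor b)):
                \lnot (b \lor b): α-rule — add \lnot b, \lnot b.
                (e \to a): β-rule — branch into \lnot e  //  a.
                  branch 1.2.1.1.1 (add \lnot e):
                    ○ open, literals {b=F, d=F, e=F}.
                  branch 1.2.1.1.2 (add a):
                    ○ open, literals {a=T, b=F, d=F}.
              branch 1.2.1.2 (add \lnot (e \to a), (b \lor b)):
                \lnot (e \to a): α-rule — add e, \lnot a.
                (b \lor b): β-rule — branch into b  //  b.
                  branch 1.2.1.2.1 (add b):
                    × closes — contains both b and \lnot b.
                  branch 1.2.1.2.2 (add b):
                    × closes — contains both b and \lnot b.
          branch 1.2.2 (add \lnot \lnot d, \lnot \lnot b):
            \lnot ((e \to a) \leftrightarrow (b \lor b)): β-rule — branch into (e \to a), \lnot (b \lor b)  //  \lnot (e \to a), (b \lor b).
              branch 1.2.2.1 (add (e \to a), \lnot (b \lor b)):
                \lnot (b \lor b): α-rule — add \lnot b, \lnot b.
                × closes — contains both b and \lnot b.
              branch 1.2.2.2 (add \lnot (e \to a), (b \lor b)):
                \lnot (e \to a): α-rule — add e, \lnot a.
                (b \lor b): β-rule — branch into b  //  b.
                  branch 1.2.2.2.1 (add b):
                    ○ open, literals {a=F, b=T, d=T, e=T}.
                  branch 1.2.2.2.2 (add b):
                    ○ open, literals {a=F, b=T, d=T, e=T}.
  branch 2 (add d):
    ○ open, literals {d=T}.
5 branches closed, 9 open.
Each open branch fixes some atoms; the unmentioned ones are free. Counting distinct full assignments: branch {a=T, d=T} (e, c, b) contributes 8 new; branch {d=T, e=T} (c, b, a) contributes 4 new; branch {b=T, d=T} (e, c, a) contributes 2 new; branch {a=F, b=T, d=F, e=F} (c) contributes 2 new; branch {b=F, d=F, e=F} (c, a) contributes 4 new; branch {a=T, b=F, d=F} (e, c) contributes 2 new; branch {a=F, b=T, d=T, e=T} (c) contributes 0 new; branch {a=F, b=T, d=T, e=T} (c) contributes 0 new; branch {d=T} (e, c, b, a) contributes 2 new. Total: 24.

24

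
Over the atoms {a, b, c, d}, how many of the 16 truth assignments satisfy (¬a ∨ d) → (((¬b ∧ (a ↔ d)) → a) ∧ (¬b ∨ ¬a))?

12

Initial set: {((¬a ∨ d) → (((¬b ∧ (a ↔ d)) → a) ∧ (¬b ∨ ¬a)))}.
((¬a ∨ d) → (((¬b ∧ (a ↔ d)) → a) ∧ (¬b ∨ ¬a))): β-rule — branch into ¬(¬a ∨ d)  //  (((¬b ∧ (a ↔ d)) → a) ∧ (¬b ∨ ¬a)).
  branch 1 (add ¬(¬a ∨ d)):
    ¬(¬a ∨ d): α-rule — add ¬¬a, ¬d.
    ○ open, literals {a=1, d=0}.
  branch 2 (add (((¬b ∧ (a ↔ d)) → a) ∧ (¬b ∨ ¬a))):
    (((¬b ∧ (a ↔ d)) → a) ∧ (¬b ∨ ¬a)): α-rule — add ((¬b ∧ (a ↔ d)) → a), (¬b ∨ ¬a).
    ((¬b ∧ (a ↔ d)) → a): β-rule — branch into ¬(¬b ∧ (a ↔ d))  //  a.
      branch 2.1 (add ¬(¬b ∧ (a ↔ d))):
        (¬b ∨ ¬a): β-rule — branch into ¬b  //  ¬a.
          branch 2.1.1 (add ¬b):
            ¬(¬b ∧ (a ↔ d)): β-rule — branch into ¬¬b  //  ¬(a ↔ d).
              branch 2.1.1.1 (add ¬¬b):
                × closes — contains both b and ¬b.
              branch 2.1.1.2 (add ¬(a ↔ d)):
                ¬(a ↔ d): β-rule — branch into a, ¬d  //  ¬a, d.
                  branch 2.1.1.2.1 (add a, ¬d):
                    ○ open, literals {a=1, b=0, d=0}.
                  branch 2.1.1.2.2 (add ¬a, d):
                    ○ open, literals {a=0, b=0, d=1}.
          branch 2.1.2 (add ¬a):
            ¬(¬b ∧ (a ↔ d)): β-rule — branch into ¬¬b  //  ¬(a ↔ d).
              branch 2.1.2.1 (add ¬¬b):
                ○ open, literals {a=0, b=1}.
              branch 2.1.2.2 (add ¬(a ↔ d)):
                ¬(a ↔ d): β-rule — branch into a, ¬d  //  ¬a, d.
                  branch 2.1.2.2.1 (add a, ¬d):
                    × closes — contains both a and ¬a.
                  branch 2.1.2.2.2 (add ¬a, d):
                    ○ open, literals {a=0, d=1}.
      branch 2.2 (add a):
        (¬b ∨ ¬a): β-rule — branch into ¬b  //  ¬a.
          branch 2.2.1 (add ¬b):
            ○ open, literals {a=1, b=0}.
          branch 2.2.2 (add ¬a):
            × closes — contains both a and ¬a.
3 branches closed, 6 open.
Each open branch fixes some atoms; the unmentioned ones are free. Counting distinct full assignments: branch {a=1, d=0} (b, c) contributes 4 new; branch {a=1, b=0, d=0} (c) contributes 0 new; branch {a=0, b=0, d=1} (c) contributes 2 new; branch {a=0, b=1} (c, d) contributes 4 new; branch {a=0, d=1} (b, c) contributes 0 new; branch {a=1, b=0} (c, d) contributes 2 new. Total: 12.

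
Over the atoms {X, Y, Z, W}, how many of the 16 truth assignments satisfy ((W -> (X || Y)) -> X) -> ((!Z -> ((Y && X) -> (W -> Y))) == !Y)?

12

Initial set: {T (((W -> (X || Y)) -> X) -> ((!Z -> ((Y && X) -> (W -> Y))) == !Y))}.
T (((W -> (X || Y)) -> X) -> ((!Z -> ((Y && X) -> (W -> Y))) == !Y)): β-rule — branch into F ((W -> (X || Y)) -> X)  //  T ((!Z -> ((Y && X) -> (W -> Y))) == !Y).
  branch 1 (add F ((W -> (X || Y)) -> X)):
    F ((W -> (X || Y)) -> X): α-rule — add T (W -> (X || Y)), F X.
    T (W -> (X || Y)): β-rule — branch into F W  //  T (X || Y).
      branch 1.1 (add F W):
        ○ open, literals {W=0, X=0}.
      branch 1.2 (add T (X || Y)):
        T (X || Y): β-rule — branch into T X  //  T Y.
          branch 1.2.1 (add T X):
            × closes — contains both X and !X.
          branch 1.2.2 (add T Y):
            ○ open, literals {X=0, Y=1}.
  branch 2 (add T ((!Z -> ((Y && X) -> (W -> Y))) == !Y)):
    T ((!Z -> ((Y && X) -> (W -> Y))) == !Y): β-rule — branch into T (!Z -> ((Y && X) -> (W -> Y))), T !Y  //  F (!Z -> ((Y && X) -> (W -> Y))), F !Y.
      branch 2.1 (add T (!Z -> ((Y && X) -> (W -> Y))), T !Y):
        T (!Z -> ((Y && X) -> (W -> Y))): β-rule — branch into F !Z  //  T ((Y && X) -> (W -> Y)).
          branch 2.1.1 (add F !Z):
            ○ open, literals {Y=0, Z=1}.
          branch 2.1.2 (add T ((Y && X) -> (W -> Y))):
            T ((Y && X) -> (W -> Y)): β-rule — branch into F (Y && X)  //  T (W -> Y).
              branch 2.1.2.1 (add F (Y && X)):
                F (Y && X): β-rule — branch into F Y  //  F X.
                  branch 2.1.2.1.1 (add F Y):
                    ○ open, literals {Y=0}.
                  branch 2.1.2.1.2 (add F X):
                    ○ open, literals {X=0, Y=0}.
              branch 2.1.2.2 (add T (W -> Y)):
                T (W -> Y): β-rule — branch into F W  //  T Y.
                  branch 2.1.2.2.1 (add F W):
                    ○ open, literals {W=0, Y=0}.
                  branch 2.1.2.2.2 (add T Y):
                    × closes — contains both Y and !Y.
      branch 2.2 (add F (!Z -> ((Y && X) -> (W -> Y))), F !Y):
        F (!Z -> ((Y && X) -> (W -> Y))): α-rule — add T !Z, F ((Y && X) -> (W -> Y)).
        F ((Y && X) -> (W -> Y)): α-rule — add T (Y && X), F (W -> Y).
        T (Y && X): α-rule — add T Y, T X.
        F (W -> Y): α-rule — add T W, F Y.
        × closes — contains both Y and !Y.
3 branches closed, 6 open.
Each open branch fixes some atoms; the unmentioned ones are free. Counting distinct full assignments: branch {W=0, X=0} (Y, Z) contributes 4 new; branch {X=0, Y=1} (Z, W) contributes 2 new; branch {Y=0, Z=1} (X, W) contributes 3 new; branch {Y=0} (X, Z, W) contributes 3 new; branch {X=0, Y=0} (Z, W) contributes 0 new; branch {W=0, Y=0} (X, Z) contributes 0 new. Total: 12.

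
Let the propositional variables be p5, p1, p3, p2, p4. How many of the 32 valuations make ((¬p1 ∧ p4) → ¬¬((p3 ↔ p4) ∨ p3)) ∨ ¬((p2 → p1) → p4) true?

Initial set: {(((¬p1 ∧ p4) → ¬¬((p3 ↔ p4) ∨ p3)) ∨ ¬((p2 → p1) → p4))}.
(((¬p1 ∧ p4) → ¬¬((p3 ↔ p4) ∨ p3)) ∨ ¬((p2 → p1) → p4)): β-rule — branch into ((¬p1 ∧ p4) → ¬¬((p3 ↔ p4) ∨ p3))  //  ¬((p2 → p1) → p4).
  branch 1 (add ((¬p1 ∧ p4) → ¬¬((p3 ↔ p4) ∨ p3))):
    ((¬p1 ∧ p4) → ¬¬((p3 ↔ p4) ∨ p3)): β-rule — branch into ¬(¬p1 ∧ p4)  //  ¬¬((p3 ↔ p4) ∨ p3).
      branch 1.1 (add ¬(¬p1 ∧ p4)):
        ¬(¬p1 ∧ p4): β-rule — branch into ¬¬p1  //  ¬p4.
          branch 1.1.1 (add ¬¬p1):
            ○ open, literals {p1=1}.
          branch 1.1.2 (add ¬p4):
            ○ open, literals {p4=0}.
      branch 1.2 (add ¬¬((p3 ↔ p4) ∨ p3)):
        ¬¬((p3 ↔ p4) ∨ p3): drop double negation, giving ((p3 ↔ p4) ∨ p3).
        ((p3 ↔ p4) ∨ p3): β-rule — branch into (p3 ↔ p4)  //  p3.
          branch 1.2.1 (add (p3 ↔ p4)):
            (p3 ↔ p4): β-rule — branch into p3, p4  //  ¬p3, ¬p4.
              branch 1.2.1.1 (add p3, p4):
                ○ open, literals {p3=1, p4=1}.
              branch 1.2.1.2 (add ¬p3, ¬p4):
                ○ open, literals {p3=0, p4=0}.
          branch 1.2.2 (add p3):
            ○ open, literals {p3=1}.
  branch 2 (add ¬((p2 → p1) → p4)):
    ¬((p2 → p1) → p4): α-rule — add (p2 → p1), ¬p4.
    (p2 → p1): β-rule — branch into ¬p2  //  p1.
      branch 2.1 (add ¬p2):
        ○ open, literals {p2=0, p4=0}.
      branch 2.2 (add p1):
        ○ open, literals {p1=1, p4=0}.
0 branches closed, 7 open.
Each open branch fixes some atoms; the unmentioned ones are free. Counting distinct full assignments: branch {p1=1} (p5, p3, p2, p4) contributes 16 new; branch {p4=0} (p5, p1, p3, p2) contributes 8 new; branch {p3=1, p4=1} (p5, p1, p2) contributes 4 new; branch {p3=0, p4=0} (p5, p1, p2) contributes 0 new; branch {p3=1} (p5, p1, p2, p4) contributes 0 new; branch {p2=0, p4=0} (p5, p1, p3) contributes 0 new; branch {p1=1, p4=0} (p5, p3, p2) contributes 0 new. Total: 28.

28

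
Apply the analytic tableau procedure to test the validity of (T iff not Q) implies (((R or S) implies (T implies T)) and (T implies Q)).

Assume the negation and expand:
Initial set: {not ((T iff not Q) implies (((R or S) implies (T implies T)) and (T implies Q)))}.
not ((T iff not Q) implies (((R or S) implies (T implies T)) and (T implies Q))): α-rule — add (T iff not Q), not (((R or S) implies (T implies T)) and (T implies Q)).
(T iff not Q): β-rule — branch into T, not Q  //  not T, not not Q.
  branch 1 (add T, not Q):
    not (((R or S) implies (T implies T)) and (T implies Q)): β-rule — branch into not ((R or S) implies (T implies T))  //  not (T implies Q).
      branch 1.1 (add not ((R or S) implies (T implies T))):
        not ((R or S) implies (T implies T)): α-rule — add (R or S), not (T implies T).
        not (T implies T): α-rule — add T, not T.
        × closes — contains both T and not T.
      branch 1.2 (add not (T implies Q)):
        not (T implies Q): α-rule — add T, not Q.
        ○ open, literals {Q=F, T=T}.
  branch 2 (add not T, not not Q):
    not (((R or S) implies (T implies T)) and (T implies Q)): β-rule — branch into not ((R or S) implies (T implies T))  //  not (T implies Q).
      branch 2.1 (add not ((R or S) implies (T implies T))):
        not ((R or S) implies (T implies T)): α-rule — add (R or S), not (T implies T).
        not (T implies T): α-rule — add T, not T.
        × closes — contains both T and not T.
      branch 2.2 (add not (T implies Q)):
        not (T implies Q): α-rule — add T, not Q.
        × closes — contains both T and not T.
3 branches closed, 1 open.
An open branch gives a countermodel: Q=F, T=T (unmentioned atoms arbitrary); under it the original formula is false.

Not valid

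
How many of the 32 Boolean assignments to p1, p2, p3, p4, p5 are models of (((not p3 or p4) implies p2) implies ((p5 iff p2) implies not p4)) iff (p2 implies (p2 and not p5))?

28

Initial set: {((((not p3 or p4) implies p2) implies ((p5 iff p2) implies not p4)) iff (p2 implies (p2 and not p5)))}.
((((not p3 or p4) implies p2) implies ((p5 iff p2) implies not p4)) iff (p2 implies (p2 and not p5))): β-rule — branch into (((not p3 or p4) implies p2) implies ((p5 iff p2) implies not p4)), (p2 implies (p2 and not p5))  //  not (((not p3 or p4) implies p2) implies ((p5 iff p2) implies not p4)), not (p2 implies (p2 and not p5)).
  branch 1 (add (((not p3 or p4) implies p2) implies ((p5 iff p2) implies not p4)), (p2 implies (p2 and not p5))):
    (((not p3 or p4) implies p2) implies ((p5 iff p2) implies not p4)): β-rule — branch into not ((not p3 or p4) implies p2)  //  ((p5 iff p2) implies not p4).
      branch 1.1 (add not ((not p3 or p4) implies p2)):
        not ((not p3 or p4) implies p2): α-rule — add (not p3 or p4), not p2.
        (p2 implies (p2 and not p5)): β-rule — branch into not p2  //  (p2 and not p5).
          branch 1.1.1 (add not p2):
            (not p3 or p4): β-rule — branch into not p3  //  p4.
              branch 1.1.1.1 (add not p3):
                ○ open, literals {p2=F, p3=F}.
              branch 1.1.1.2 (add p4):
                ○ open, literals {p2=F, p4=T}.
          branch 1.1.2 (add (p2 and not p5)):
            (p2 and not p5): α-rule — add p2, not p5.
            × closes — contains both p2 and not p2.
      branch 1.2 (add ((p5 iff p2) implies not p4)):
        (p2 implies (p2 and not p5)): β-rule — branch into not p2  //  (p2 and not p5).
          branch 1.2.1 (add not p2):
            ((p5 iff p2) implies not p4): β-rule — branch into not (p5 iff p2)  //  not p4.
              branch 1.2.1.1 (add not (p5 iff p2)):
                not (p5 iff p2): β-rule — branch into p5, not p2  //  not p5, p2.
                  branch 1.2.1.1.1 (add p5, not p2):
                    ○ open, literals {p2=F, p5=T}.
                  branch 1.2.1.1.2 (add not p5, p2):
                    × closes — contains both p2 and not p2.
              branch 1.2.1.2 (add not p4):
                ○ open, literals {p2=F, p4=F}.
          branch 1.2.2 (add (p2 and not p5)):
            (p2 and not p5): α-rule — add p2, not p5.
            ((p5 iff p2) implies not p4): β-rule — branch into not (p5 iff p2)  //  not p4.
              branch 1.2.2.1 (add not (p5 iff p2)):
                not (p5 iff p2): β-rule — branch into p5, not p2  //  not p5, p2.
                  branch 1.2.2.1.1 (add p5, not p2):
                    × closes — contains both p5 and not p5.
                  branch 1.2.2.1.2 (add not p5, p2):
                    ○ open, literals {p2=T, p5=F}.
              branch 1.2.2.2 (add not p4):
                ○ open, literals {p2=T, p4=F, p5=F}.
  branch 2 (add not (((not p3 or p4) implies p2) implies ((p5 iff p2) implies not p4)), not (p2 implies (p2 and not p5))):
    not (((not p3 or p4) implies p2) implies ((p5 iff p2) implies not p4)): α-rule — add ((not p3 or p4) implies p2), not ((p5 iff p2) implies not p4).
    not (p2 implies (p2 and not p5)): α-rule — add p2, not (p2 and not p5).
    not ((p5 iff p2) implies not p4): α-rule — add (p5 iff p2), not not p4.
    ((not p3 or p4) implies p2): β-rule — branch into not (not p3 or p4)  //  p2.
      branch 2.1 (add not (not p3 or p4)):
        not (not p3 or p4): α-rule — add not not p3, not p4.
        × closes — contains both p4 and not p4.
      branch 2.2 (add p2):
        not (p2 and not p5): β-rule — branch into not p2  //  not not p5.
          branch 2.2.1 (add not p2):
            × closes — contains both p2 and not p2.
          branch 2.2.2 (add not not p5):
            (p5 iff p2): β-rule — branch into p5, p2  //  not p5, not p2.
              branch 2.2.2.1 (add p5, p2):
                ○ open, literals {p2=T, p4=T, p5=T}.
              branch 2.2.2.2 (add not p5, not p2):
                × closes — contains both p5 and not p5.
6 branches closed, 7 open.
Each open branch fixes some atoms; the unmentioned ones are free. Counting distinct full assignments: branch {p2=F, p3=F} (p1, p4, p5) contributes 8 new; branch {p2=F, p4=T} (p1, p3, p5) contributes 4 new; branch {p2=F, p5=T} (p1, p3, p4) contributes 2 new; branch {p2=F, p4=F} (p1, p3, p5) contributes 2 new; branch {p2=T, p5=F} (p1, p3, p4) contributes 8 new; branch {p2=T, p4=F, p5=F} (p1, p3) contributes 0 new; branch {p2=T, p4=T, p5=T} (p1, p3) contributes 4 new. Total: 28.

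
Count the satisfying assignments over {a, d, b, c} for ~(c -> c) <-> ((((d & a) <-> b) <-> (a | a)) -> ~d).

Initial set: {(~(c -> c) <-> ((((d & a) <-> b) <-> (a | a)) -> ~d))}.
(~(c -> c) <-> ((((d & a) <-> b) <-> (a | a)) -> ~d)): β-rule — branch into ~(c -> c), ((((d & a) <-> b) <-> (a | a)) -> ~d)  //  ~~(c -> c), ~((((d & a) <-> b) <-> (a | a)) -> ~d).
  branch 1 (add ~(c -> c), ((((d & a) <-> b) <-> (a | a)) -> ~d)):
    ~(c -> c): α-rule — add c, ~c.
    × closes — contains both c and ~c.
  branch 2 (add ~~(c -> c), ~((((d & a) <-> b) <-> (a | a)) -> ~d)):
    ~((((d & a) <-> b) <-> (a | a)) -> ~d): α-rule — add (((d & a) <-> b) <-> (a | a)), ~~d.
    ~~(c -> c): β-rule — branch into ~c  //  c.
      branch 2.1 (add ~c):
        (((d & a) <-> b) <-> (a | a)): β-rule — branch into ((d & a) <-> b), (a | a)  //  ~((d & a) <-> b), ~(a | a).
          branch 2.1.1 (add ((d & a) <-> b), (a | a)):
            ((d & a) <-> b): β-rule — branch into (d & a), b  //  ~(d & a), ~b.
              branch 2.1.1.1 (add (d & a), b):
                (d & a): α-rule — add d, a.
                (a | a): β-rule — branch into a  //  a.
                  branch 2.1.1.1.1 (add a):
                    ○ open, literals {a=true, b=true, c=false, d=true}.
                  branch 2.1.1.1.2 (add a):
                    ○ open, literals {a=true, b=true, c=false, d=true}.
              branch 2.1.1.2 (add ~(d & a), ~b):
                (a | a): β-rule — branch into a  //  a.
                  branch 2.1.1.2.1 (add a):
                    ~(d & a): β-rule — branch into ~d  //  ~a.
                      branch 2.1.1.2.1.1 (add ~d):
                        × closes — contains both d and ~d.
                      branch 2.1.1.2.1.2 (add ~a):
                        × closes — contains both a and ~a.
                  branch 2.1.1.2.2 (add a):
                    ~(d & a): β-rule — branch into ~d  //  ~a.
                      branch 2.1.1.2.2.1 (add ~d):
                        × closes — contains both d and ~d.
                      branch 2.1.1.2.2.2 (add ~a):
                        × closes — contains both a and ~a.
          branch 2.1.2 (add ~((d & a) <-> b), ~(a | a)):
            ~(a | a): α-rule — add ~a, ~a.
            ~((d & a) <-> b): β-rule — branch into (d & a), ~b  //  ~(d & a), b.
              branch 2.1.2.1 (add (d & a), ~b):
                (d & a): α-rule — add d, a.
                × closes — contains both a and ~a.
              branch 2.1.2.2 (add ~(d & a), b):
                ~(d & a): β-rule — branch into ~d  //  ~a.
                  branch 2.1.2.2.1 (add ~d):
                    × closes — contains both d and ~d.
                  branch 2.1.2.2.2 (add ~a):
                    ○ open, literals {a=false, b=true, c=false, d=true}.
      branch 2.2 (add c):
        (((d & a) <-> b) <-> (a | a)): β-rule — branch into ((d & a) <-> b), (a | a)  //  ~((d & a) <-> b), ~(a | a).
          branch 2.2.1 (add ((d & a) <-> b), (a | a)):
            ((d & a) <-> b): β-rule — branch into (d & a), b  //  ~(d & a), ~b.
              branch 2.2.1.1 (add (d & a), b):
                (d & a): α-rule — add d, a.
                (a | a): β-rule — branch into a  //  a.
                  branch 2.2.1.1.1 (add a):
                    ○ open, literals {a=true, b=true, c=true, d=true}.
                  branch 2.2.1.1.2 (add a):
                    ○ open, literals {a=true, b=true, c=true, d=true}.
              branch 2.2.1.2 (add ~(d & a), ~b):
                (a | a): β-rule — branch into a  //  a.
                  branch 2.2.1.2.1 (add a):
                    ~(d & a): β-rule — branch into ~d  //  ~a.
                      branch 2.2.1.2.1.1 (add ~d):
                        × closes — contains both d and ~d.
                      branch 2.2.1.2.1.2 (add ~a):
                        × closes — contains both a and ~a.
                  branch 2.2.1.2.2 (add a):
                    ~(d & a): β-rule — branch into ~d  //  ~a.
                      branch 2.2.1.2.2.1 (add ~d):
                        × closes — contains both d and ~d.
                      branch 2.2.1.2.2.2 (add ~a):
                        × closes — contains both a and ~a.
          branch 2.2.2 (add ~((d & a) <-> b), ~(a | a)):
            ~(a | a): α-rule — add ~a, ~a.
            ~((d & a) <-> b): β-rule — branch into (d & a), ~b  //  ~(d & a), b.
              branch 2.2.2.1 (add (d & a), ~b):
                (d & a): α-rule — add d, a.
                × closes — contains both a and ~a.
              branch 2.2.2.2 (add ~(d & a), b):
                ~(d & a): β-rule — branch into ~d  //  ~a.
                  branch 2.2.2.2.1 (add ~d):
                    × closes — contains both d and ~d.
                  branch 2.2.2.2.2 (add ~a):
                    ○ open, literals {a=false, b=true, c=true, d=true}.
13 branches closed, 6 open.
Each open branch fixes some atoms; the unmentioned ones are free. Counting distinct full assignments: branch {a=true, b=true, c=false, d=true} (none free) contributes 1 new; branch {a=true, b=true, c=false, d=true} (none free) contributes 0 new; branch {a=false, b=true, c=false, d=true} (none free) contributes 1 new; branch {a=true, b=true, c=true, d=true} (none free) contributes 1 new; branch {a=true, b=true, c=true, d=true} (none free) contributes 0 new; branch {a=false, b=true, c=true, d=true} (none free) contributes 1 new. Total: 4.

4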